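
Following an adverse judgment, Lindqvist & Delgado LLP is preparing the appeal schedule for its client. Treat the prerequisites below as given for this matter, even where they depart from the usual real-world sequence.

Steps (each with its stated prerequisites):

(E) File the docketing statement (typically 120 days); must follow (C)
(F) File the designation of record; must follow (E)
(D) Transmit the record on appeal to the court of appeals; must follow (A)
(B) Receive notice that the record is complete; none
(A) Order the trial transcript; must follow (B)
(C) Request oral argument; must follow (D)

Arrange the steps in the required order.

(B) is the only step with nothing outstanding, so it goes first.
(A) is the only step now ready → (A).
That leaves (D) as the only ready step → (D).
(C) needed (D), now all done → (C).
(E) needed (C), now all done → (E).
(F) needed (E), now all done → (F).

(B), (A), (D), (C), (E), (F)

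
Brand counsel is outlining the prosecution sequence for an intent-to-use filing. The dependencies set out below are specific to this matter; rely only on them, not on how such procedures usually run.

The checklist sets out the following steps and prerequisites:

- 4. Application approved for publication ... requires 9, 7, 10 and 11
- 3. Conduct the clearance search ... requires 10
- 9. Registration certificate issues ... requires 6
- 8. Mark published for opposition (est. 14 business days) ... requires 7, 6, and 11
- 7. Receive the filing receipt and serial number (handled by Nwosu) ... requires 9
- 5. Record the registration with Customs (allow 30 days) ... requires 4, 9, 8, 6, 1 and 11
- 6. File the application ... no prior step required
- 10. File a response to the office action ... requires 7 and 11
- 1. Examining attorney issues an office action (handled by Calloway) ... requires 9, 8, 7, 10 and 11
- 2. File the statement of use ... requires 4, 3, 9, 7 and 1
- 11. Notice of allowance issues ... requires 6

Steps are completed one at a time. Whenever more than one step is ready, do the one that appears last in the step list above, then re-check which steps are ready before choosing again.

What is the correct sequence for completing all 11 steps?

6 has no prerequisites → 6 first.
Now 11 and 9 have their prerequisites met. 11 is listed later, so 11 next.
9 is the only step now ready → 9.
7 needed 9, now all done → 7.
Ready: 10 and 8. 10 is listed later → 10.
3 and 4 now also ready, so the ready set is {8, 3, 4}; 8 is listed later → 8.
1, 3 and 4 are all available; 1 is listed later → 1.
Ready: 3 and 4. 3 is listed later → 3.
Next only 4 has its prerequisites met → 4.
Now 2 and 5 have their prerequisites met. 2 is listed later, so 2 next.
Next only 5 has its prerequisites met → 5.

6, 11, 9, 7, 10, 8, 1, 3, 4, 2, 5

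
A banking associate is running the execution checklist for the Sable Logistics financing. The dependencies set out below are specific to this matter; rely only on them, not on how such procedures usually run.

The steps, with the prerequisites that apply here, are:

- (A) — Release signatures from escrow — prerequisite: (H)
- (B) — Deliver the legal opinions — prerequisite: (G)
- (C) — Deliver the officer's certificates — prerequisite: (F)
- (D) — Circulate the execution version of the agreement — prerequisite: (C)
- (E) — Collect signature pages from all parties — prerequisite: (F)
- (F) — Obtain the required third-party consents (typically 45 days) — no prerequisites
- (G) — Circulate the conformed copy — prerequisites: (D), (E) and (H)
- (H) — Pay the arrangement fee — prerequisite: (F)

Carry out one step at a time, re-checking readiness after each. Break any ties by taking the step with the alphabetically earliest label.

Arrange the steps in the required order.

(F) (C) (D) (E) (H) (A) (G) (B)

(F) is the only step with nothing outstanding, so it goes first.
Ready: (C), (E) and (H). (C) has the earlier label → (C).
(D) now also ready, so the ready set is {(D), (E), (H)}; (D) has the earlier label → (D).
(E) and (H) are both available; (E) has the earlier label → (E).
Next only (H) has its prerequisites met → (H).
Ready: (A) and (G). (A) has the earlier label → (A).
Next only (G) has its prerequisites met → (G).
Next only (B) has its prerequisites met → (B).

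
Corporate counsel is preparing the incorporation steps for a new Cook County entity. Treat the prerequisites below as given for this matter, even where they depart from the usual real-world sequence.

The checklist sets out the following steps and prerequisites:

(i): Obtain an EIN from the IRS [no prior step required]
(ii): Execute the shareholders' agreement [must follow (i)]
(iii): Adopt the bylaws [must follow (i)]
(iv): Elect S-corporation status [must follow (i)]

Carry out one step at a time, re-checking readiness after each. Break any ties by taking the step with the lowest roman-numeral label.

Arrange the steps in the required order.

(i) (ii) (iii) (iv)

(i) has no prerequisites → (i) first.
(ii), (iii) and (iv) are all available; (ii) has the earlier label → (ii).
(iii) and (iv) are both available; (iii) has the earlier label → (iii).
(iv) needed (i), now all done → (iv).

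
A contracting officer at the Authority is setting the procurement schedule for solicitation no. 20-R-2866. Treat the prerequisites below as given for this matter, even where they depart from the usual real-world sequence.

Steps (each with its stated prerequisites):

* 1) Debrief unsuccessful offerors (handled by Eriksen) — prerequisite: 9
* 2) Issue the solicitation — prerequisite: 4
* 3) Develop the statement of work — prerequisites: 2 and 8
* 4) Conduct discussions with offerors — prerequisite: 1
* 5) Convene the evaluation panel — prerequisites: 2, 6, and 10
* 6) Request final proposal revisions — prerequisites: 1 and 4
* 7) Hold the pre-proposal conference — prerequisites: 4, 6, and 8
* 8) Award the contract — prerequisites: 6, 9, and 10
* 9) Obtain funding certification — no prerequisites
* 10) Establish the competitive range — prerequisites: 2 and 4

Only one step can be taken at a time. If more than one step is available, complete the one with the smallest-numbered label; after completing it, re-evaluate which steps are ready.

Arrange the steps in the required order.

Only 9 has no prerequisites, so it is first.
Next only 1 has its prerequisites met → 1.
4 is the only step now ready → 4.
2 and 6 are both available; 2 has the earlier label → 2.
Now 6 and 10 have their prerequisites met. 6 has the earlier label, so 6 next.
10 needed 2 and 4, now all done → 10.
Now 5 and 8 have their prerequisites met. 5 has the earlier label, so 5 next.
That leaves 8 as the only ready step → 8.
Ready: 3 and 7. 3 has the earlier label → 3.
That leaves 7 as the only ready step → 7.

9, 1, 4, 2, 6, 10, 5, 8, 3, 7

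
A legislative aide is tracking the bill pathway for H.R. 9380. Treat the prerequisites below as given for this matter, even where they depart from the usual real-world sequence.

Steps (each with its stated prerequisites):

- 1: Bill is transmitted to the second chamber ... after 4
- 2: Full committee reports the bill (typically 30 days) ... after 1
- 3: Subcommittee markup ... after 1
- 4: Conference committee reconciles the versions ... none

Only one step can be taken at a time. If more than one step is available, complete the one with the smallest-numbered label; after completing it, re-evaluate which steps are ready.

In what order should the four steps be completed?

4 is the only step with nothing outstanding, so it goes first.
1 is the only step now ready → 1.
2 and 3 are both available; 2 has the earlier label → 2.
3 is the only step now ready → 3.

4, 1, 2, 3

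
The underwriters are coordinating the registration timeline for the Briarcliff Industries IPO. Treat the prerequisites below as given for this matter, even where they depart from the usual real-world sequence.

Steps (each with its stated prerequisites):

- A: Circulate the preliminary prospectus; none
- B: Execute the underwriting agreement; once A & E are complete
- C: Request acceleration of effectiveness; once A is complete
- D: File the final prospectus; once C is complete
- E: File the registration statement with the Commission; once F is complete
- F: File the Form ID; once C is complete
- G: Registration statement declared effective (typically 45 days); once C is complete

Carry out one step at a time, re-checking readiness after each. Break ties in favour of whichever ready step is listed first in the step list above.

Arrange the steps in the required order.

A C D F E B G

Only A has no prerequisites, so it is first.
C is the only step now ready → C.
Ready: D, F and G. D is listed earlier → D.
F and G are both available; F is listed earlier → F.
E now also ready, so the ready set is {E, G}; E is listed earlier → E.
Now B and G have their prerequisites met. B is listed earlier, so B next.
G is the only step now ready → G.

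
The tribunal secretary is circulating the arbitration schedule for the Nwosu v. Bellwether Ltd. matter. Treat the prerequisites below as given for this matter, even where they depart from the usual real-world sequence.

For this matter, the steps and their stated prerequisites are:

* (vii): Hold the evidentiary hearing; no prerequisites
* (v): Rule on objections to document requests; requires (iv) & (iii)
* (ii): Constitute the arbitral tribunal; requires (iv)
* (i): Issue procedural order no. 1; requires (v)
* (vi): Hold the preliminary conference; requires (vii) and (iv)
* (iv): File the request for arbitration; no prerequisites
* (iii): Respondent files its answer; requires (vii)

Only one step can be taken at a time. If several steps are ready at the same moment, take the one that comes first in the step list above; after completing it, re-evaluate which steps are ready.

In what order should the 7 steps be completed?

(vii), (iv), (ii), (vi), (iii), (v), (i)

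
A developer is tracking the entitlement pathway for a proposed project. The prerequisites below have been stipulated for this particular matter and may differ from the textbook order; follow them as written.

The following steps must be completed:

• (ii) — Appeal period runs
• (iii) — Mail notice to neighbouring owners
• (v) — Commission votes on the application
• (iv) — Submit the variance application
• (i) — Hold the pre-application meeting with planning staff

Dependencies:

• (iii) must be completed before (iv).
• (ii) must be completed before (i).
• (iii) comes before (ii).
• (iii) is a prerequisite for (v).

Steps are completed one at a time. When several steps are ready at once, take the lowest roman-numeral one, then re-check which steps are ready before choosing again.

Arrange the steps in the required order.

Only (iii) has no prerequisites, so it is first.
Ready: (ii), (iv) and (v). (ii) has the earlier label → (ii).
Ready: (i), (iv) and (v). (i) has the earlier label → (i).
(iv) and (v) are both available; (iv) has the earlier label → (iv).
(v) needed (iii), now all done → (v).

(iii) (ii) (i) (iv) (v)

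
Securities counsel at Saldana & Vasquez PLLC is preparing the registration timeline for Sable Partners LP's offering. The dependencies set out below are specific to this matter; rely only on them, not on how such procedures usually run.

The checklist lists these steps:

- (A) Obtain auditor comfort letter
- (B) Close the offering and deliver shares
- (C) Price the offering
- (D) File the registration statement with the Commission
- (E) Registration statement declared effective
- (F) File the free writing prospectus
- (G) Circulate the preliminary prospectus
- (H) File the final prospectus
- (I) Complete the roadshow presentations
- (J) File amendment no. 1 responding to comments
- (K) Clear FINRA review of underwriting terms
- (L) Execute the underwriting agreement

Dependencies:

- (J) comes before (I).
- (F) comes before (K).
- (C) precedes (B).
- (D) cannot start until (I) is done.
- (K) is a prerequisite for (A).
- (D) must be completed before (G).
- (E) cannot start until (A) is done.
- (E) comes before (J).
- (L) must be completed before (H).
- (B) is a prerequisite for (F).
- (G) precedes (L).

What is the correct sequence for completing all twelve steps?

(C) has no prerequisites → (C) first.
(B) is the only step now ready → (B).
That leaves (F) as the only ready step → (F).
(K) needed (F), now all done → (K).
(A) needed (K), now all done → (A).
(E) is the only step now ready → (E).
(J) is the only step now ready → (J).
(I) needed (J), now all done → (I).
(D) needed (I), now all done → (D).
(G) is the only step now ready → (G).
(L) is the only step now ready → (L).
(H) needed (L), now all done → (H).

(C), (B), (F), (K), (A), (E), (J), (I), (D), (G), (L), (H)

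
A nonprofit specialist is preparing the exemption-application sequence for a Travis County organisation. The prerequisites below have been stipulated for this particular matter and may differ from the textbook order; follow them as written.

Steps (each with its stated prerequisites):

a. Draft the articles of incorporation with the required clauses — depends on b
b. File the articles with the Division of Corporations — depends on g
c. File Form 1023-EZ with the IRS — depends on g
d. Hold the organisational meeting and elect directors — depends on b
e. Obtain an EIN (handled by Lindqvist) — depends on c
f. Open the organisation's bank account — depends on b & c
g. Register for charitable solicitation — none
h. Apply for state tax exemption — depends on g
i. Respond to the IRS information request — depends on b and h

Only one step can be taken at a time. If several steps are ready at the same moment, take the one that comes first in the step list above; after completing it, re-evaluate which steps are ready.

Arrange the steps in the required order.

g, b, a, c, d, e, f, h, i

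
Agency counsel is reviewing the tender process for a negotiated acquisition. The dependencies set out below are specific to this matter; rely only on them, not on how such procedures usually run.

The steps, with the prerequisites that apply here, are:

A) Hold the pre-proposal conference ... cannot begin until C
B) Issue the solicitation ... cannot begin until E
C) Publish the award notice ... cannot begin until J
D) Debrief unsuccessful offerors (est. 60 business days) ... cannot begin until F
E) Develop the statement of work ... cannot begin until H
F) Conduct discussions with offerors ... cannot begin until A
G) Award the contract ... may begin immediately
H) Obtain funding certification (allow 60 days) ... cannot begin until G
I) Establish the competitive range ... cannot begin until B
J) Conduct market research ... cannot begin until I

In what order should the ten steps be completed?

G, H, E, B, I, J, C, A, F, D

G is the only step with nothing outstanding, so it goes first.
H needed G, now all done → H.
Next only E has its prerequisites met → E.
That leaves B as the only ready step → B.
Next only I has its prerequisites met → I.
J needed I, now all done → J.
Next only C has its prerequisites met → C.
A is the only step now ready → A.
Next only F has its prerequisites met → F.
D is the only step now ready → D.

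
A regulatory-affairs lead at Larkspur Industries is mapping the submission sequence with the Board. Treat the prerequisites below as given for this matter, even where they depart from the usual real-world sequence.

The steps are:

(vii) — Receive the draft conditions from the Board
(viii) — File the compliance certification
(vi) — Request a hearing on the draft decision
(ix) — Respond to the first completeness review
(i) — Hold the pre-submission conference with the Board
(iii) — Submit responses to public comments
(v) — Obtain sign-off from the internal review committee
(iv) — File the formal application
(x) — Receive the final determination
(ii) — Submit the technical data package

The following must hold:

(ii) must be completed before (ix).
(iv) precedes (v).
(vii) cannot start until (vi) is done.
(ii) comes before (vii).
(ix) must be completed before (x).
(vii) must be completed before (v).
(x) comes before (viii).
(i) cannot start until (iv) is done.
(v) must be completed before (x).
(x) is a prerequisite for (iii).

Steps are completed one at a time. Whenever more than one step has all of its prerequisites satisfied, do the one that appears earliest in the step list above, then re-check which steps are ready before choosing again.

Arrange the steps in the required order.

(vi), (iv), (i), (ii), (vii), (ix), (v), (x), (viii), (iii)

(vi), (iv) and (ii) have no prerequisites; (vi) is listed earlier, so (vi) is first.
Ready: (iv) and (ii). (iv) is listed earlier → (iv).
(i) and (ii) are both available; (i) is listed earlier → (i).
That leaves (ii) as the only ready step → (ii).
Now (vii) and (ix) have their prerequisites met. (vii) is listed earlier, so (vii) next.
Ready: (ix) and (v). (ix) is listed earlier → (ix).
Next only (v) has its prerequisites met → (v).
That leaves (x) as the only ready step → (x).
Ready: (viii) and (iii). (viii) is listed earlier → (viii).
(iii) is the only step now ready → (iii).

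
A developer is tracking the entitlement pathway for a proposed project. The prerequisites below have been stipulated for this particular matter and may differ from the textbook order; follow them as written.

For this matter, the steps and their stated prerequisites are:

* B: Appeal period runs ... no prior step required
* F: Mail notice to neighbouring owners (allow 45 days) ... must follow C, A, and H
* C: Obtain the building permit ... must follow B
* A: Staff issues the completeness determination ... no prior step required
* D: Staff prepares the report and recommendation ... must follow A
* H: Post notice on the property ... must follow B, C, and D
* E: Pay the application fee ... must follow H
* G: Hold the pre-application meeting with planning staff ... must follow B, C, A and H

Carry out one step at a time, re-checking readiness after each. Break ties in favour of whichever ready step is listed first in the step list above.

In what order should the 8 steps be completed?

B C A D H F E G

B and A have no prerequisites; B is listed earlier, so B is first.
Now C and A have their prerequisites met. C is listed earlier, so C next.
That leaves A as the only ready step → A.
Next only D has its prerequisites met → D.
Next only H has its prerequisites met → H.
Ready: F, E and G. F is listed earlier → F.
E and G are both available; E is listed earlier → E.
G needed B, C, A and H, now all done → G.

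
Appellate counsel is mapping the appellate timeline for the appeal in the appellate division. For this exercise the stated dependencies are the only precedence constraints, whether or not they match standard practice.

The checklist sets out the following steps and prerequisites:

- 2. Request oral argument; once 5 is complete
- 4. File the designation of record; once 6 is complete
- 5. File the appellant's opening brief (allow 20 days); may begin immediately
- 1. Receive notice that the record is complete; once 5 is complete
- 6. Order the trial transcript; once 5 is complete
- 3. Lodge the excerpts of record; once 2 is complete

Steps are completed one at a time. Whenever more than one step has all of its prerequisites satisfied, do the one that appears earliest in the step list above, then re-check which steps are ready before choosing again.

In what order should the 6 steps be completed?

5 has no prerequisites → 5 first.
Ready: 2, 1 and 6. 2 is listed earlier → 2.
Ready: 1, 6 and 3. 1 is listed earlier → 1.
Ready: 6 and 3. 6 is listed earlier → 6.
Now 4 and 3 have their prerequisites met. 4 is listed earlier, so 4 next.
Next only 3 has its prerequisites met → 3.

5, 2, 1, 6, 4, 3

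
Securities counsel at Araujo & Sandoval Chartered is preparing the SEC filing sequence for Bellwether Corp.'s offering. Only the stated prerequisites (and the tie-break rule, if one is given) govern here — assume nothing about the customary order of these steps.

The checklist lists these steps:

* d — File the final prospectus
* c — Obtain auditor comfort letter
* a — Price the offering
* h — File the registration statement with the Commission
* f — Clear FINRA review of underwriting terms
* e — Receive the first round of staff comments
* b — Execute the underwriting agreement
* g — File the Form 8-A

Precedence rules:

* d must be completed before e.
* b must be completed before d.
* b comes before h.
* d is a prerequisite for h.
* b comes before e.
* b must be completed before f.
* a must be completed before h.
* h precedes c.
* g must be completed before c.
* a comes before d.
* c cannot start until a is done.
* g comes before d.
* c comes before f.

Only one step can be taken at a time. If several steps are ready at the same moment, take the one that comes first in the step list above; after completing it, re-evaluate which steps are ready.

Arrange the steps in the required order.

a, b and g have no prerequisites; a is listed earlier, so a is first.
Ready: b and g. b is listed earlier → b.
Next only g has its prerequisites met → g.
d is the only step now ready → d.
Ready: h and e. h is listed earlier → h.
c now also ready, so the ready set is {c, e}; c is listed earlier → c.
f now also ready, so the ready set is {f, e}; f is listed earlier → f.
That leaves e as the only ready step → e.

a → b → g → d → h → c → f → e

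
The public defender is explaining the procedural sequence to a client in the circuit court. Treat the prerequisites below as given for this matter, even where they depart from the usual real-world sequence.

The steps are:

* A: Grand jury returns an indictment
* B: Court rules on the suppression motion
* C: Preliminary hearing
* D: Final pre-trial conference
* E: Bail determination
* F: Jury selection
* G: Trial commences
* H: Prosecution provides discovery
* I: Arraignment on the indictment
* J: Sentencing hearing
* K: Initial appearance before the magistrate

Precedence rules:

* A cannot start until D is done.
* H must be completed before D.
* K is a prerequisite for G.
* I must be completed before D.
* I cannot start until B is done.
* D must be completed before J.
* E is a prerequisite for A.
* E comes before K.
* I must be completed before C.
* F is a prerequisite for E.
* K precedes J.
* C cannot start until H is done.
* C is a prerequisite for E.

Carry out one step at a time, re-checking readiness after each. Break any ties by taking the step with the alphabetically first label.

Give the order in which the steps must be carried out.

B, F and H have no prerequisites; B has the earlier label, so B is first.
I now also ready, so the ready set is {F, H, I}; F has the earlier label → F.
Now H and I have their prerequisites met. H has the earlier label, so H next.
I is the only step now ready → I.
Ready: C and D. C has the earlier label → C.
E now also ready, so the ready set is {D, E}; D has the earlier label → D.
E needed C and F, now all done → E.
Now A and K have their prerequisites met. A has the earlier label, so A next.
K needed E, now all done → K.
Ready: G and J. G has the earlier label → G.
J is the only step now ready → J.

B → F → H → I → C → D → E → A → K → G → J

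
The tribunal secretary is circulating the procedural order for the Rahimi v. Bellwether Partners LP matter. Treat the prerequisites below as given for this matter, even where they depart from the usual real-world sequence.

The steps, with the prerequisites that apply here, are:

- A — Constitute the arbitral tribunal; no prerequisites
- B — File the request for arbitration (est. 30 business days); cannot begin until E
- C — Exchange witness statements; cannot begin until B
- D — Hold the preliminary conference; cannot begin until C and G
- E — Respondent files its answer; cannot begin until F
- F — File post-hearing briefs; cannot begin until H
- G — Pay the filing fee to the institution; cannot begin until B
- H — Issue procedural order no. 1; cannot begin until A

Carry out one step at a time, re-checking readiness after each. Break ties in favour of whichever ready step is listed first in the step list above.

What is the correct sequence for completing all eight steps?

Only A has no prerequisites, so it is first.
Next only H has its prerequisites met → H.
F needed H, now all done → F.
E needed F, now all done → E.
B is the only step now ready → B.
C and G are both available; C is listed earlier → C.
G is the only step now ready → G.
Next only D has its prerequisites met → D.

A, H, F, E, B, C, G, D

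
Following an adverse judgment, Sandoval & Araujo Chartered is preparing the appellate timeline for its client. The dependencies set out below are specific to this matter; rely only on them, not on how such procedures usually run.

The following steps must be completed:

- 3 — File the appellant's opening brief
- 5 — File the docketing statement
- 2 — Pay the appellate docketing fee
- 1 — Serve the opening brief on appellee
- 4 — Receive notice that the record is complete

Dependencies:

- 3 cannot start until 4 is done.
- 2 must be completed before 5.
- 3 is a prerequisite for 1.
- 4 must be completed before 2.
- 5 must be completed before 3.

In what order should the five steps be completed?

4 2 5 3 1

Only 4 has no prerequisites, so it is first.
2 needed 4, now all done → 2.
Next only 5 has its prerequisites met → 5.
3 needed 5 and 4, now all done → 3.
That leaves 1 as the only ready step → 1.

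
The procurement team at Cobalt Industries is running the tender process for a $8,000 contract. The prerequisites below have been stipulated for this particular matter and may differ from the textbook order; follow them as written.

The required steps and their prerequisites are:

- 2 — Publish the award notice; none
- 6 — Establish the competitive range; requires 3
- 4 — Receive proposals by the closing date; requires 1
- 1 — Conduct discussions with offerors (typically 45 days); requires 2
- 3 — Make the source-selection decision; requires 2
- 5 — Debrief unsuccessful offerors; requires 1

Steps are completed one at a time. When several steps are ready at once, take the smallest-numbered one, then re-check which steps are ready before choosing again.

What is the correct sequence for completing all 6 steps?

2, 1, 3, 4, 5, 6

Only 2 has no prerequisites, so it is first.
1 and 3 are both available; 1 has the earlier label → 1.
4 and 5 now also ready, so the ready set is {3, 4, 5}; 3 has the earlier label → 3.
4, 5 and 6 are all available; 4 has the earlier label → 4.
Ready: 5 and 6. 5 has the earlier label → 5.
Next only 6 has its prerequisites met → 6.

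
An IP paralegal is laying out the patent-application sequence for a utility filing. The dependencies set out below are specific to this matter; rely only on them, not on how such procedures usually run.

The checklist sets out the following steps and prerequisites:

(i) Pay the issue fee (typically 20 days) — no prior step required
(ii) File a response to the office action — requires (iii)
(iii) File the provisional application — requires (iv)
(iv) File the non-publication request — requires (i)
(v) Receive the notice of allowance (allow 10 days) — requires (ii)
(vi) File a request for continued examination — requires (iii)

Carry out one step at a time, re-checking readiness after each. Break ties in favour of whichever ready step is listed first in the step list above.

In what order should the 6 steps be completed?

(i) has no prerequisites → (i) first.
(iv) is the only step now ready → (iv).
(iii) needed (iv), now all done → (iii).
Now (ii) and (vi) have their prerequisites met. (ii) is listed earlier, so (ii) next.
(v) now also ready, so the ready set is {(v), (vi)}; (v) is listed earlier → (v).
(vi) is the only step now ready → (vi).

(i), (iv), (iii), (ii), (v), (vi)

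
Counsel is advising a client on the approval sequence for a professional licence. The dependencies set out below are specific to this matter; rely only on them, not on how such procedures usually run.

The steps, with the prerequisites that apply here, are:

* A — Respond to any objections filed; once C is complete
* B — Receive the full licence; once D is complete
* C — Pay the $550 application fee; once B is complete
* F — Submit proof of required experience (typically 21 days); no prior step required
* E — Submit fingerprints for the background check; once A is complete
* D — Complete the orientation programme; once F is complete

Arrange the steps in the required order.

Only F has no prerequisites, so it is first.
Next only D has its prerequisites met → D.
That leaves B as the only ready step → B.
C is the only step now ready → C.
A is the only step now ready → A.
E is the only step now ready → E.

F → D → B → C → A → E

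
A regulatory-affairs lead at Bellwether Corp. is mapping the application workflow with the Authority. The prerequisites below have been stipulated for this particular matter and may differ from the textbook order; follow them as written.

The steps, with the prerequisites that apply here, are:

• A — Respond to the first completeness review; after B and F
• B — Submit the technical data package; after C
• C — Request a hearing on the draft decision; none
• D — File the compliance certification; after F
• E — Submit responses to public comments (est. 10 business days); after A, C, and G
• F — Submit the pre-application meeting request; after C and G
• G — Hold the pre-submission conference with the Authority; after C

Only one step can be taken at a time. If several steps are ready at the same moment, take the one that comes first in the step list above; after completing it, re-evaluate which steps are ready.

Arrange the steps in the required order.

C B G F A D E

C is the only step with nothing outstanding, so it goes first.
Now B and G have their prerequisites met. B is listed earlier, so B next.
Next only G has its prerequisites met → G.
F needed C and G, now all done → F.
A and D are both available; A is listed earlier → A.
E now also ready, so the ready set is {D, E}; D is listed earlier → D.
Next only E has its prerequisites met → E.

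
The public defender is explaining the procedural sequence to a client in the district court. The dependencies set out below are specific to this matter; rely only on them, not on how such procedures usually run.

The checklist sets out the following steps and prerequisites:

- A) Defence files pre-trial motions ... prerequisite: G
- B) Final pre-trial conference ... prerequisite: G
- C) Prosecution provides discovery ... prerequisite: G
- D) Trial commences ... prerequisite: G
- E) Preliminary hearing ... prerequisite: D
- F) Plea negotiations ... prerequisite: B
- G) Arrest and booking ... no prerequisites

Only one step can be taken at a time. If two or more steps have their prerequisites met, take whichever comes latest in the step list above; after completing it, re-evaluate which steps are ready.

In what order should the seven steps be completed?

G D E C B F A

G is the only step with nothing outstanding, so it goes first.
D, C, B and A are all available; D is listed later → D.
Ready: E, C, B and A. E is listed later → E.
Now C, B and A have their prerequisites met. C is listed later, so C next.
Now B and A have their prerequisites met. B is listed later, so B next.
F now also ready, so the ready set is {F, A}; F is listed later → F.
A needed G, now all done → A.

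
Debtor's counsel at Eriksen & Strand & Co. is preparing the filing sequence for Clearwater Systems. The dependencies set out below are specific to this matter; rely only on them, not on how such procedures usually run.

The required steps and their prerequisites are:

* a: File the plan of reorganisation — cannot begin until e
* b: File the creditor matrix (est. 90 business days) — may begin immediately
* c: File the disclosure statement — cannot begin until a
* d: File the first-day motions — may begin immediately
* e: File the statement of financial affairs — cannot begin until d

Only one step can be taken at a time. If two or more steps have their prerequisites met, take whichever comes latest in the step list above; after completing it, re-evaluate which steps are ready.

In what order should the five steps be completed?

d, e, b, a, c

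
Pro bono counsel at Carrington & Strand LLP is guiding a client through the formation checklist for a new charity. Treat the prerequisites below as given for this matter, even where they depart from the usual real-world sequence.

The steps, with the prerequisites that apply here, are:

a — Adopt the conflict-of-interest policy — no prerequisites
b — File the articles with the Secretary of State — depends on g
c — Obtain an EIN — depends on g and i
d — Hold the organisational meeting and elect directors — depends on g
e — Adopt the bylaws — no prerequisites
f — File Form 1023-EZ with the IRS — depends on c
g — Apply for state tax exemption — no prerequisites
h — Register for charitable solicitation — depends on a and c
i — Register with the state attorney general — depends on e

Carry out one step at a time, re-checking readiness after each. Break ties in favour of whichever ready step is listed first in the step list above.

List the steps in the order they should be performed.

a, e, g, b, d, i, c, f, h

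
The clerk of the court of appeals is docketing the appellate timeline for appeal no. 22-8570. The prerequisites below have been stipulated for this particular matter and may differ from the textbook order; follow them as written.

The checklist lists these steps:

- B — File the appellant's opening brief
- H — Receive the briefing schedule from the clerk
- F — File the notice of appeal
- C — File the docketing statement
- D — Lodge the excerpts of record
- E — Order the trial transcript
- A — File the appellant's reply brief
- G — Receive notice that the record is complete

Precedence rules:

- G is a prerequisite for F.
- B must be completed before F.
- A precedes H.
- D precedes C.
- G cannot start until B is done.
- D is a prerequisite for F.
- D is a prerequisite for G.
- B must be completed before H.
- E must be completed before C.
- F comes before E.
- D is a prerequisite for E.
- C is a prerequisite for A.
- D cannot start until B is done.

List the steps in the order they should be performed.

B has no prerequisites → B first.
D needed B, now all done → D.
That leaves G as the only ready step → G.
That leaves F as the only ready step → F.
Next only E has its prerequisites met → E.
C is the only step now ready → C.
A is the only step now ready → A.
H is the only step now ready → H.

B, D, G, F, E, C, A, H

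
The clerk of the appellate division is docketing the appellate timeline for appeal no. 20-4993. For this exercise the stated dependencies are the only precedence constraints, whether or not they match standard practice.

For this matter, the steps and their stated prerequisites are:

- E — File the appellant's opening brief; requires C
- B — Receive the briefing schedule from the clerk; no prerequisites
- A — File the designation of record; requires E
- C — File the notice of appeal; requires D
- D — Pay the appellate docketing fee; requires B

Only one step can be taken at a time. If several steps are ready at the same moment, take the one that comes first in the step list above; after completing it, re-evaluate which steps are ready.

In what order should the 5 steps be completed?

B, D, C, E, A

B is the only step with nothing outstanding, so it goes first.
D needed B, now all done → D.
C needed D, now all done → C.
E needed C, now all done → E.
A needed E, now all done → A.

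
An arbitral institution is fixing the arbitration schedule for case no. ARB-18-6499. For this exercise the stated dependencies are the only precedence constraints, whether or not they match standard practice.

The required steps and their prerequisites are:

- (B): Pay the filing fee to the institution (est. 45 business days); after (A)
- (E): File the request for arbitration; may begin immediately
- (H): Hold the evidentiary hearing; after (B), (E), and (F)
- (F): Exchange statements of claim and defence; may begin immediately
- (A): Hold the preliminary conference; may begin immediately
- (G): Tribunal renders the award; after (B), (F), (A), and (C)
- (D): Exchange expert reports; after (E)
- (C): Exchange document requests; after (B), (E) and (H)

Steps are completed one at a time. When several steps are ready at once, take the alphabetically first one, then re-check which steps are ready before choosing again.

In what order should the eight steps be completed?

Nothing is required for (A), (E) and (F). (A) has the earlier label → (A) first.
(B), (E) and (F) are all available; (B) has the earlier label → (B).
(E) and (F) are both available; (E) has the earlier label → (E).
Ready: (D) and (F). (D) has the earlier label → (D).
(F) is the only step now ready → (F).
Next only (H) has its prerequisites met → (H).
That leaves (C) as the only ready step → (C).
(G) needed (A), (B), (C) and (F), now all done → (G).

(A), (B), (E), (D), (F), (H), (C), (G)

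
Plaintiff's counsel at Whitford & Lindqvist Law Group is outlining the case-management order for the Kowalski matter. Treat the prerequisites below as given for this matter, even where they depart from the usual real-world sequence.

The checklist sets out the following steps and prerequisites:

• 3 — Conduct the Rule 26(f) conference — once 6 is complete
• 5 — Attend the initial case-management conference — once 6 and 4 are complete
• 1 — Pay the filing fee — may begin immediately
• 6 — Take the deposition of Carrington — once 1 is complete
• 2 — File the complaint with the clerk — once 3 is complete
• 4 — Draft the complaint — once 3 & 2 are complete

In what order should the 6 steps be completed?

Only 1 has no prerequisites, so it is first.
6 needed 1, now all done → 6.
3 needed 6, now all done → 3.
2 is the only step now ready → 2.
That leaves 4 as the only ready step → 4.
5 needed 6 and 4, now all done → 5.

1, 6, 3, 2, 4, 5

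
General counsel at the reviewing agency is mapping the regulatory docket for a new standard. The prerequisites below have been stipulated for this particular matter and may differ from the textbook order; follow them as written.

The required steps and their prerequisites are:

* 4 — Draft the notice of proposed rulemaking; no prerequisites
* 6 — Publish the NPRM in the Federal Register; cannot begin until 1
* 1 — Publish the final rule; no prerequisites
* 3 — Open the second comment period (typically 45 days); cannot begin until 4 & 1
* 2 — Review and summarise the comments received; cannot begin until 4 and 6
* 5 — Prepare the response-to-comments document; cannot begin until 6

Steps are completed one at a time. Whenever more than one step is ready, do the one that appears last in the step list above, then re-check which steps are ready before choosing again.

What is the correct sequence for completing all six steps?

Nothing is required for 1 and 4. 1 is listed later → 1 first.
6 now also ready, so the ready set is {6, 4}; 6 is listed later → 6.
5 now also ready, so the ready set is {5, 4}; 5 is listed later → 5.
Next only 4 has its prerequisites met → 4.
Ready: 2 and 3. 2 is listed later → 2.
3 needed 1 and 4, now all done → 3.

1 → 6 → 5 → 4 → 2 → 3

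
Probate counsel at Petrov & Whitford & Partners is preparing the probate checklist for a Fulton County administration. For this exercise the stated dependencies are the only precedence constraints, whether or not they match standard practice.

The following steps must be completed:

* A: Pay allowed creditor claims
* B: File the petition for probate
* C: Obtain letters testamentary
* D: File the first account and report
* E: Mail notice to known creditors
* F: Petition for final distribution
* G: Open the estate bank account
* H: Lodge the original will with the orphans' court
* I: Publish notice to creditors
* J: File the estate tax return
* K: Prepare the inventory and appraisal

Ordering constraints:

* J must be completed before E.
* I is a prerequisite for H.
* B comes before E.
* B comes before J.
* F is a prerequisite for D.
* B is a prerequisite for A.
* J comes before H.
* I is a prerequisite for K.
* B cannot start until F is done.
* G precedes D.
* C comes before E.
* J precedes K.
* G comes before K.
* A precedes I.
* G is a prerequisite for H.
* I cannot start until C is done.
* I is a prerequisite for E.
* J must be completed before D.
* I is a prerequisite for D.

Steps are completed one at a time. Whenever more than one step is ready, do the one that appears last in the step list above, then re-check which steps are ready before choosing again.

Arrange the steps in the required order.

G, F, C, B, J, A, I, K, H, E, D

Nothing is required for G, F and C. G is listed later → G first.
F and C are both available; F is listed later → F.
Ready: C and B. C is listed later → C.
Next only B has its prerequisites met → B.
Now J and A have their prerequisites met. J is listed later, so J next.
Next only A has its prerequisites met → A.
I is the only step now ready → I.
K, H, E and D are all available; K is listed later → K.
H, E and D are all available; H is listed later → H.
Ready: E and D. E is listed later → E.
Next only D has its prerequisites met → D.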